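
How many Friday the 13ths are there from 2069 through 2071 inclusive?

Friday-the-13ths by year:
2069: Sep, Dec
2070: Jun
2071: Feb, Mar, Nov

6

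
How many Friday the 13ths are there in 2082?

The 13th falls on a Friday when the month's 13th has weekday Fri.
Jan 13 is Tue; Feb 13 is Fri ✓; Mar 13 is Fri ✓; Apr 13 is Mon; May 13 is Wed; Jun 13 is Sat; Jul 13 is Mon; Aug 13 is Thu; Sep 13 is Sun; Oct 13 is Tue; Nov 13 is Fri ✓; Dec 13 is Sun.
Friday the 13ths: Feb, Mar, Nov.

3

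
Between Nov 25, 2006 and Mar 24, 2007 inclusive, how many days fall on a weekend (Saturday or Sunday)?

Nov 25, 2006 is a Saturday.
The range spans 120 days (inclusive of both endpoints).
120 = 7 × 17 + 1, so there are 17 full weeks plus 1 extra day.
Each full week contributes 2 weekend days (Sat, Sun): 17 × 2 = 34.
The 1 extra day is Sat — 1 of them qualifies.
Total: 34 + 1 = 35.

35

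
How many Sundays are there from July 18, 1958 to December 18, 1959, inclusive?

July 18, 1958 is a Friday.
The range spans 519 days (inclusive of both endpoints).
519 = 7 × 74 + 1, so there are 74 full weeks plus 1 extra day.
Each full week contributes one Sunday: 74 so far.
The 1 extra day is Fri — none qualify.
Total: 74 + 0 = 74.

74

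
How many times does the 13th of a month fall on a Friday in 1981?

3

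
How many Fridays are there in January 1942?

1942-01-01 is a Thursday.
From 1942-01-01 to 1942-01-31 is 31 days inclusive.
31 = 7 × 4 + 3, so there are 4 full weeks plus 3 extra days.
Each full week contributes one Friday: 4 so far.
The 3 extra days are Thursday, Friday, Saturday — 1 of them qualifies.
Total: 4 + 1 = 5.

5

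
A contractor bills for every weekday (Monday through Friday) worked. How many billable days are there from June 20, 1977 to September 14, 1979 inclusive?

June 20, 1977 is a Monday.
From June 20, 1977 to September 14, 1979 is 817 days inclusive.
817 = 7 × 116 + 5, so there are 116 full weeks plus 5 extra days.
Each full week contributes 5 weekdays (Mon–Fri): 116 × 5 = 580.
The 5 extra days are Monday, Tuesday, Wednesday, Thursday, Friday — 5 of them qualify.
Total: 580 + 5 = 585.

585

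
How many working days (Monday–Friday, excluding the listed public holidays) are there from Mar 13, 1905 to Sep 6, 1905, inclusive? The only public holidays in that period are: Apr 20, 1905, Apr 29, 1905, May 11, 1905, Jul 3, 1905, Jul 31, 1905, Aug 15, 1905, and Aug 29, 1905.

122 working days

Mar 13, 1905 is a Monday.
From Mar 13, 1905 to Sep 6, 1905 is 178 days inclusive.
178 = 7 × 25 + 3, so there are 25 full weeks plus 3 extra days.
Each full week contributes 5 weekdays (Mon–Fri): 25 × 5 = 125.
The 3 extra days are Monday, Tuesday, Wednesday — 3 of them qualify.
Total: 125 + 3 = 128.
Holidays: Apr 20, 1905 (Thu); Apr 29, 1905 (Sat); May 11, 1905 (Thu); Jul 3, 1905 (Mon); Jul 31, 1905 (Mon); Aug 15, 1905 (Tue); Aug 29, 1905 (Tue).
6 of the 7 holidays fall on weekdays; the rest are weekends and were already excluded.
Business days: 128 − 6 = 122.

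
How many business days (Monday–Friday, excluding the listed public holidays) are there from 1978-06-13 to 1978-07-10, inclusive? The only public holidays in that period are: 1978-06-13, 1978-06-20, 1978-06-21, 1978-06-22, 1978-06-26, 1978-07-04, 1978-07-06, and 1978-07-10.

1978-06-13 is a Tuesday.
The range spans 28 days (inclusive of both endpoints).
28 = 7 × 4, so the span is exactly 4 full weeks.
Each full week contributes 5 weekdays (Mon–Fri): 4 × 5 = 20.
Total: 20.
Holidays: 1978-06-13 (Tue); 1978-06-20 (Tue); 1978-06-21 (Wed); 1978-06-22 (Thu); 1978-06-26 (Mon); 1978-07-04 (Tue); 1978-07-06 (Thu); 1978-07-10 (Mon).
All 8 holidays fall on weekdays, so subtract 8.
Business days: 20 − 8 = 12.

12 business days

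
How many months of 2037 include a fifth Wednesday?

4

A month has five Wednesdays exactly when Wednesday falls within its first (length − 28) days.
Jan: 31 days, starts Thu → 5 of Thu, Fri, Sat
Feb: 28 days, starts Sun → 5 of (none)
Mar: 31 days, starts Sun → 5 of Sun, Mon, Tue
Apr: 30 days, starts Wed → 5 of Wed, Thu ✓
May: 31 days, starts Fri → 5 of Fri, Sat, Sun
Jun: 30 days, starts Mon → 5 of Mon, Tue
Jul: 31 days, starts Wed → 5 of Wed, Thu, Fri ✓
Aug: 31 days, starts Sat → 5 of Sat, Sun, Mon
Sep: 30 days, starts Tue → 5 of Tue, Wed ✓
Oct: 31 days, starts Thu → 5 of Thu, Fri, Sat
Nov: 30 days, starts Sun → 5 of Sun, Mon
Dec: 31 days, starts Tue → 5 of Tue, Wed, Thu ✓
Months with five Wednesdays: Apr, Jul, Sep, Dec.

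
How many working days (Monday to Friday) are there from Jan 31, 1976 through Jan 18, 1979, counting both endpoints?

774 weekdays

Jan 31, 1976 is a Saturday.
From Jan 31, 1976 to Jan 18, 1979 is 1084 days inclusive.
1084 = 7 × 154 + 6, so there are 154 full weeks plus 6 extra days.
Each full week contributes 5 weekdays (Mon–Fri): 154 × 5 = 770.
The 6 extra days are Sat, Sun, Mon, Tue, Wed, Thu — 4 of them qualify.
Total: 770 + 4 = 774.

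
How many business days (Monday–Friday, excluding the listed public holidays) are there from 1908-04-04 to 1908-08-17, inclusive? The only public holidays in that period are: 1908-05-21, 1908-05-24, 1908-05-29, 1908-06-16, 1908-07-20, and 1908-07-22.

91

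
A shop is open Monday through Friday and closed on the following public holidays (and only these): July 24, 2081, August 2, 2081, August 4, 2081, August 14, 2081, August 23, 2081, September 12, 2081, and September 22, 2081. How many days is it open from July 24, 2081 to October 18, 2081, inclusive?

57

July 24, 2081 is a Thursday.
From July 24, 2081 to October 18, 2081 is 87 days inclusive.
87 = 7 × 12 + 3, so there are 12 full weeks plus 3 extra days.
Each full week contributes 5 weekdays (Mon–Fri): 12 × 5 = 60.
The 3 extra days are Thursday, Friday, Saturday — 2 of them qualify.
Total: 60 + 2 = 62.
Holidays: July 24, 2081 (Thu); August 2, 2081 (Sat); August 4, 2081 (Mon); August 14, 2081 (Thu); August 23, 2081 (Sat); September 12, 2081 (Fri); September 22, 2081 (Mon).
5 of the 7 holidays fall on weekdays; the rest are weekends and were already excluded.
Business days: 62 − 5 = 57.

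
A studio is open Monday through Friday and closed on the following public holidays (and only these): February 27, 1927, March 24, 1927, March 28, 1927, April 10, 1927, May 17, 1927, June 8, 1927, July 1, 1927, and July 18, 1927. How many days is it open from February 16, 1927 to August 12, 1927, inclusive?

122

February 16, 1927 is a Wednesday.
That's 178 days from start to end, counting both.
178 = 7 × 25 + 3, so there are 25 full weeks plus 3 extra days.
Each full week contributes 5 weekdays (Mon–Fri): 25 × 5 = 125.
The 3 extra days are Wednesday, Thursday, Friday — 3 of them qualify.
Total: 125 + 3 = 128.
Holidays: February 27, 1927 (Sun); March 24, 1927 (Thu); March 28, 1927 (Mon); April 10, 1927 (Sun); May 17, 1927 (Tue); June 8, 1927 (Wed); July 1, 1927 (Fri); July 18, 1927 (Mon).
6 of the 8 holidays fall on weekdays; the rest are weekends and were already excluded.
Business days: 128 − 6 = 122.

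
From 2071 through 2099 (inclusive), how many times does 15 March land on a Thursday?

Day of week of March 15 in each year:
2071: Sun, 2072: Tue, 2073: Wed, 2074: Thu ✓, 2075: Fri, 2076: Sun, 2077: Mon, 2078: Tue, 2079: Wed, 2080: Fri, 2081: Sat, 2082: Sun, 2083: Mon, 2084: Wed, 2085: Thu ✓, 2086: Fri, 2087: Sat, 2088: Mon, 2089: Tue, 2090: Wed, 2091: Thu ✓, 2092: Sat, 2093: Sun, 2094: Mon, 2095: Tue, 2096: Thu ✓, 2097: Fri, 2098: Sat, 2099: Sun
Thursdays: 2074, 2085, 2091, 2096.

4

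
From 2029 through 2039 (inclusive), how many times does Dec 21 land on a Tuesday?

2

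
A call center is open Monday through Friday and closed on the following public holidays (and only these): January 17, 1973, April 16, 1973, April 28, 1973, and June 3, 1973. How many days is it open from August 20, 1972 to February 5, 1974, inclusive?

August 20, 1972 is a Sunday.
That's 535 days from start to end, counting both.
535 = 7 × 76 + 3, so there are 76 full weeks plus 3 extra days.
Each full week contributes 5 weekdays (Mon–Fri): 76 × 5 = 380.
The 3 extra days are Sunday, Monday, Tuesday — 2 of them qualify.
Total: 380 + 2 = 382.
Holidays: January 17, 1973 (Wed); April 16, 1973 (Mon); April 28, 1973 (Sat); June 3, 1973 (Sun).
2 of the 4 holidays fall on weekdays; the rest are weekends and were already excluded.
Business days: 382 − 2 = 380.

380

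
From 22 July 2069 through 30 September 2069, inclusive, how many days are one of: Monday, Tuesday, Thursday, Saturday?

41

22 July 2069 is a Monday.
That's 71 days from start to end, counting both.
71 = 7 × 10 + 1, so there are 10 full weeks plus 1 extra day.
Each full week contributes 4 days from the set (Mon, Tue, Thu, Sat): 10 × 4 = 40.
The 1 extra day is Monday — 1 of them qualifies.
Total: 40 + 1 = 41.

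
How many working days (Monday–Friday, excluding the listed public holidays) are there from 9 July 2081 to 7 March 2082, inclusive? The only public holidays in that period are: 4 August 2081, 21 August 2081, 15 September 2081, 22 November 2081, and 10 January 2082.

170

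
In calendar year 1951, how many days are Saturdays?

52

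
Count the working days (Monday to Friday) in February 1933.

Feb 1, 1933 is a Wednesday.
That's 28 days from start to end, counting both.
28 = 7 × 4, so the span is exactly 4 full weeks.
Each full week contributes 5 weekdays (Mon–Fri): 4 × 5 = 20.
Total: 20.

20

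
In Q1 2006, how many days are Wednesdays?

13

1 January 2006 is a Sunday.
From 1 January 2006 to 31 March 2006 is 90 days inclusive.
90 = 7 × 12 + 6, so there are 12 full weeks plus 6 extra days.
Each full week contributes one Wednesday: 12 so far.
The 6 extra days are Sunday, Monday, Tuesday, Wednesday, Thursday, Friday — 1 of them qualifies.
Total: 12 + 1 = 13.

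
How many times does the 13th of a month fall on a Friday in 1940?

2

The 13th falls on a Friday when the month's 13th has weekday Fri.
Jan 13 is Sat; Feb 13 is Tue; Mar 13 is Wed; Apr 13 is Sat; May 13 is Mon; Jun 13 is Thu; Jul 13 is Sat; Aug 13 is Tue; Sep 13 is Fri ✓; Oct 13 is Sun; Nov 13 is Wed; Dec 13 is Fri ✓.
Friday the 13ths: Sep, Dec.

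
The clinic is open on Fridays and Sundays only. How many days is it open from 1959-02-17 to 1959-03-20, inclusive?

1959-02-17 is a Tuesday.
The range spans 32 days (inclusive of both endpoints).
32 = 7 × 4 + 4, so there are 4 full weeks plus 4 extra days.
Each full week contributes 2 days from the set (Fri, Sun): 4 × 2 = 8.
The 4 extra days are Tue, Wed, Thu, Fri — 1 of them qualifies.
Total: 8 + 1 = 9.

9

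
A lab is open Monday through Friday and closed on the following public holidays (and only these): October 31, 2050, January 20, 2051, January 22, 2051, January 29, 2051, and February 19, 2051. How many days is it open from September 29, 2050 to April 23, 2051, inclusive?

September 29, 2050 is a Thursday.
The range spans 207 days (inclusive of both endpoints).
207 = 7 × 29 + 4, so there are 29 full weeks plus 4 extra days.
Each full week contributes 5 weekdays (Mon–Fri): 29 × 5 = 145.
The 4 extra days are Thursday, Friday, Saturday, Sunday — 2 of them qualify.
Total: 145 + 2 = 147.
Holidays: October 31, 2050 (Mon); January 20, 2051 (Fri); January 22, 2051 (Sun); January 29, 2051 (Sun); February 19, 2051 (Sun).
2 of the 5 holidays fall on weekdays; the rest are weekends and were already excluded.
Business days: 147 − 2 = 145.

145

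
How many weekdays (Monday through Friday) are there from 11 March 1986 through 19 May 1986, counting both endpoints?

11 March 1986 is a Tuesday.
The range spans 70 days (inclusive of both endpoints).
70 = 7 × 10, so the span is exactly 10 full weeks.
Each full week contributes 5 weekdays (Mon–Fri): 10 × 5 = 50.
Total: 50.

50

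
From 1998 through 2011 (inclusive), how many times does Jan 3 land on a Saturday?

Day of week of January 3 in each year:
1998: Sat ✓, 1999: Sun, 2000: Mon, 2001: Wed, 2002: Thu, 2003: Fri, 2004: Sat ✓, 2005: Mon, 2006: Tue, 2007: Wed, 2008: Thu, 2009: Sat ✓, 2010: Sun, 2011: Mon
Saturdays: 1998, 2004, 2009.

3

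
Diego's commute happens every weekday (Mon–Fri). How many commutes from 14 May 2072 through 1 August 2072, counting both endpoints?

56 weekdays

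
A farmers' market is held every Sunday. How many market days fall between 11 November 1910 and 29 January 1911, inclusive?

12 Sundays

11 November 1910 is a Friday.
That's 80 days from start to end, counting both.
80 = 7 × 11 + 3, so there are 11 full weeks plus 3 extra days.
Each full week contributes one Sunday: 11 so far.
The 3 extra days are Friday, Saturday, Sunday — 1 of them qualifies.
Total: 11 + 1 = 12.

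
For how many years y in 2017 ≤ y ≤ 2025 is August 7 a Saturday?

1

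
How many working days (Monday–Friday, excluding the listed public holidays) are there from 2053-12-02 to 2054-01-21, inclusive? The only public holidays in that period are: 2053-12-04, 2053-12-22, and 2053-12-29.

34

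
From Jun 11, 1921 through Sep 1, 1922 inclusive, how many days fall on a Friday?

Jun 11, 1921 is a Saturday.
That's 448 days from start to end, counting both.
448 = 7 × 64, so the span is exactly 64 full weeks.
Each full week contributes one Friday: 64 so far.
Total: 64.

64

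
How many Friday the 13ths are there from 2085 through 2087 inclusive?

Friday-the-13ths by year:
2085: Apr, Jul
2086: Sep, Dec
2087: Jun

5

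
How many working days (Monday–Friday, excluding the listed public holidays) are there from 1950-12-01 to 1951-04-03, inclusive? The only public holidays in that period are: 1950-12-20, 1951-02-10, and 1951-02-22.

1950-12-01 is a Friday.
The range spans 124 days (inclusive of both endpoints).
124 = 7 × 17 + 5, so there are 17 full weeks plus 5 extra days.
Each full week contributes 5 weekdays (Mon–Fri): 17 × 5 = 85.
The 5 extra days are Friday, Saturday, Sunday, Monday, Tuesday — 3 of them qualify.
Total: 85 + 3 = 88.
Holidays: 1950-12-20 (Wed); 1951-02-10 (Sat); 1951-02-22 (Thu).
2 of the 3 holidays fall on weekdays; the rest are weekends and were already excluded.
Business days: 88 − 2 = 86.

86 working days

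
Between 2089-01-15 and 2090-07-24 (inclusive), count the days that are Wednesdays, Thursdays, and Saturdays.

238

2089-01-15 is a Saturday.
From 2089-01-15 to 2090-07-24 is 556 days inclusive.
556 = 7 × 79 + 3, so there are 79 full weeks plus 3 extra days.
Each full week contributes 3 days from the set (Wed, Thu, Sat): 79 × 3 = 237.
The 3 extra days are Sat, Sun, Mon — 1 of them qualifies.
Total: 237 + 1 = 238.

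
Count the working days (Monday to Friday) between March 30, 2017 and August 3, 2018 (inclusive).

352 weekdays

March 30, 2017 is a Thursday.
From March 30, 2017 to August 3, 2018 is 492 days inclusive.
492 = 7 × 70 + 2, so there are 70 full weeks plus 2 extra days.
Each full week contributes 5 weekdays (Mon–Fri): 70 × 5 = 350.
The 2 extra days are Thu, Fri — 2 of them qualify.
Total: 350 + 2 = 352.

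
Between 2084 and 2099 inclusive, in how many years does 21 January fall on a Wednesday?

Day of week of January 21 in each year:
2084: Fri, 2085: Sun, 2086: Mon, 2087: Tue, 2088: Wed ✓, 2089: Fri, 2090: Sat, 2091: Sun, 2092: Mon, 2093: Wed ✓, 2094: Thu, 2095: Fri, 2096: Sat, 2097: Mon, 2098: Tue, 2099: Wed ✓
Wednesdays: 2088, 2093, 2099.

3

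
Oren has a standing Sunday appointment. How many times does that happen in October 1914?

1914-10-01 is a Thursday.
The range spans 31 days (inclusive of both endpoints).
31 = 7 × 4 + 3, so there are 4 full weeks plus 3 extra days.
Each full week contributes one Sunday: 4 so far.
The 3 extra days are Thursday, Friday, Saturday — none qualify.
Total: 4 + 0 = 4.

4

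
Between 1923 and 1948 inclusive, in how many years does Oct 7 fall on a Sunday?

Day of week of October 7 in each year:
1923: Sun ✓, 1924: Tue, 1925: Wed, 1926: Thu, 1927: Fri, 1928: Sun ✓, 1929: Mon, 1930: Tue, 1931: Wed, 1932: Fri, 1933: Sat, 1934: Sun ✓, 1935: Mon, 1936: Wed, 1937: Thu, 1938: Fri, 1939: Sat, 1940: Mon, 1941: Tue, 1942: Wed, 1943: Thu, 1944: Sat, 1945: Sun ✓, 1946: Mon, 1947: Tue, 1948: Thu
Sundays: 1923, 1928, 1934, 1945.

4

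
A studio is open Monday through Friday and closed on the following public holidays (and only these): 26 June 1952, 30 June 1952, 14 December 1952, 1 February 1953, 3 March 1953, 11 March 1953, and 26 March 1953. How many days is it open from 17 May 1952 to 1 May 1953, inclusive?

245

17 May 1952 is a Saturday.
From 17 May 1952 to 1 May 1953 is 350 days inclusive.
350 = 7 × 50, so the span is exactly 50 full weeks.
Each full week contributes 5 weekdays (Mon–Fri): 50 × 5 = 250.
Holidays: 26 June 1952 (Thu); 30 June 1952 (Mon); 14 December 1952 (Sun); 1 February 1953 (Sun); 3 March 1953 (Tue); 11 March 1953 (Wed); 26 March 1953 (Thu).
5 of the 7 holidays fall on weekdays; the rest are weekends and were already excluded.
Business days: 250 − 5 = 245.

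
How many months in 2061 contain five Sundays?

4

A month has five Sundays exactly when Sunday falls within its first (length − 28) days.
Jan: 31 days, starts Sat → 5 of Sat, Sun, Mon ✓
Feb: 28 days, starts Tue → 5 of (none)
Mar: 31 days, starts Tue → 5 of Tue, Wed, Thu
Apr: 30 days, starts Fri → 5 of Fri, Sat
May: 31 days, starts Sun → 5 of Sun, Mon, Tue ✓
Jun: 30 days, starts Wed → 5 of Wed, Thu
Jul: 31 days, starts Fri → 5 of Fri, Sat, Sun ✓
Aug: 31 days, starts Mon → 5 of Mon, Tue, Wed
Sep: 30 days, starts Thu → 5 of Thu, Fri
Oct: 31 days, starts Sat → 5 of Sat, Sun, Mon ✓
Nov: 30 days, starts Tue → 5 of Tue, Wed
Dec: 31 days, starts Thu → 5 of Thu, Fri, Sat
Months with five Sundays: Jan, May, Jul, Oct.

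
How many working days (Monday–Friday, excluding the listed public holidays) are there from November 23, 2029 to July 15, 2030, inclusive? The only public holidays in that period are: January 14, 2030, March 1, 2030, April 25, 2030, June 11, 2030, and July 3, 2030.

November 23, 2029 is a Friday.
From November 23, 2029 to July 15, 2030 is 235 days inclusive.
235 = 7 × 33 + 4, so there are 33 full weeks plus 4 extra days.
Each full week contributes 5 weekdays (Mon–Fri): 33 × 5 = 165.
The 4 extra days are Friday, Saturday, Sunday, Monday — 2 of them qualify.
Total: 165 + 2 = 167.
Holidays: January 14, 2030 (Mon); March 1, 2030 (Fri); April 25, 2030 (Thu); June 11, 2030 (Tue); July 3, 2030 (Wed).
All 5 holidays fall on weekdays, so subtract 5.
Business days: 167 − 5 = 162.

162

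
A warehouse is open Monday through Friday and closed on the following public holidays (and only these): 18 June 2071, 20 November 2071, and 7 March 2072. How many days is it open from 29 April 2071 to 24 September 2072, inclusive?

365 business days

29 April 2071 is a Wednesday.
That's 515 days from start to end, counting both.
515 = 7 × 73 + 4, so there are 73 full weeks plus 4 extra days.
Each full week contributes 5 weekdays (Mon–Fri): 73 × 5 = 365.
The 4 extra days are Wednesday, Thursday, Friday, Saturday — 3 of them qualify.
Total: 365 + 3 = 368.
Holidays: 18 June 2071 (Thu); 20 November 2071 (Fri); 7 March 2072 (Mon).
All 3 holidays fall on weekdays, so subtract 3.
Business days: 368 − 3 = 365.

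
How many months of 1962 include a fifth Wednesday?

4

A month has five Wednesdays exactly when Wednesday falls within its first (length − 28) days.
Jan: 31 days, starts Mon → 5 of Mon, Tue, Wed ✓
Feb: 28 days, starts Thu → 5 of (none)
Mar: 31 days, starts Thu → 5 of Thu, Fri, Sat
Apr: 30 days, starts Sun → 5 of Sun, Mon
May: 31 days, starts Tue → 5 of Tue, Wed, Thu ✓
Jun: 30 days, starts Fri → 5 of Fri, Sat
Jul: 31 days, starts Sun → 5 of Sun, Mon, Tue
Aug: 31 days, starts Wed → 5 of Wed, Thu, Fri ✓
Sep: 30 days, starts Sat → 5 of Sat, Sun
Oct: 31 days, starts Mon → 5 of Mon, Tue, Wed ✓
Nov: 30 days, starts Thu → 5 of Thu, Fri
Dec: 31 days, starts Sat → 5 of Sat, Sun, Mon
Months with five Wednesdays: Jan, May, Aug, Oct.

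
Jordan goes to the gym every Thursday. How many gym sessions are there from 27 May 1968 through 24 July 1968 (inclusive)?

27 May 1968 is a Monday.
That's 59 days from start to end, counting both.
59 = 7 × 8 + 3, so there are 8 full weeks plus 3 extra days.
Each full week contributes one Thursday: 8 so far.
The 3 extra days are Monday, Tuesday, Wednesday — none qualify.
Total: 8 + 0 = 8.

8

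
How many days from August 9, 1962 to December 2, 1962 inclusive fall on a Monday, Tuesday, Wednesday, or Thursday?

August 9, 1962 is a Thursday.
The range spans 116 days (inclusive of both endpoints).
116 = 7 × 16 + 4, so there are 16 full weeks plus 4 extra days.
Each full week contributes 4 days from the set (Mon, Tue, Wed, Thu): 16 × 4 = 64.
The 4 extra days are Thu, Fri, Sat, Sun — 1 of them qualifies.
Total: 64 + 1 = 65.

65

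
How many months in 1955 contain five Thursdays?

4

A month has five Thursdays exactly when Thursday falls within its first (length − 28) days.
Jan: 31 days, starts Sat → 5 of Sat, Sun, Mon
Feb: 28 days, starts Tue → 5 of (none)
Mar: 31 days, starts Tue → 5 of Tue, Wed, Thu ✓
Apr: 30 days, starts Fri → 5 of Fri, Sat
May: 31 days, starts Sun → 5 of Sun, Mon, Tue
Jun: 30 days, starts Wed → 5 of Wed, Thu ✓
Jul: 31 days, starts Fri → 5 of Fri, Sat, Sun
Aug: 31 days, starts Mon → 5 of Mon, Tue, Wed
Sep: 30 days, starts Thu → 5 of Thu, Fri ✓
Oct: 31 days, starts Sat → 5 of Sat, Sun, Mon
Nov: 30 days, starts Tue → 5 of Tue, Wed
Dec: 31 days, starts Thu → 5 of Thu, Fri, Sat ✓
Months with five Thursdays: Mar, Jun, Sep, Dec.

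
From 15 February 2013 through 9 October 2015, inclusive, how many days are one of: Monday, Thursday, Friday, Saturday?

553

15 February 2013 is a Friday.
From 15 February 2013 to 9 October 2015 is 967 days inclusive.
967 = 7 × 138 + 1, so there are 138 full weeks plus 1 extra day.
Each full week contributes 4 days from the set (Mon, Thu, Fri, Sat): 138 × 4 = 552.
The 1 extra day is Fri — 1 of them qualifies.
Total: 552 + 1 = 553.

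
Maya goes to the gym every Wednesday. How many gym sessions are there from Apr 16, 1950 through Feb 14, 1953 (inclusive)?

Apr 16, 1950 is a Sunday.
From Apr 16, 1950 to Feb 14, 1953 is 1036 days inclusive.
1036 = 7 × 148, so the span is exactly 148 full weeks.
Each full week contributes one Wednesday: 148 so far.

148 Wednesdays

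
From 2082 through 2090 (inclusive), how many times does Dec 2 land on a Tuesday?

1

Day of week of December 2 in each year:
2082: Wed, 2083: Thu, 2084: Sat, 2085: Sun, 2086: Mon, 2087: Tue ✓, 2088: Thu, 2089: Fri, 2090: Sat
Tuesdays: 2087.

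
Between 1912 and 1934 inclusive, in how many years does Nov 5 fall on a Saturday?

3

Day of week of November 5 in each year:
1912: Tue, 1913: Wed, 1914: Thu, 1915: Fri, 1916: Sun, 1917: Mon, 1918: Tue, 1919: Wed, 1920: Fri, 1921: Sat ✓, 1922: Sun, 1923: Mon, 1924: Wed, 1925: Thu, 1926: Fri, 1927: Sat ✓, 1928: Mon, 1929: Tue, 1930: Wed, 1931: Thu, 1932: Sat ✓, 1933: Sun, 1934: Mon
Saturdays: 1921, 1927, 1932.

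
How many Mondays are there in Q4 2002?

13

Oct 1, 2002 is a Tuesday.
The range spans 92 days (inclusive of both endpoints).
92 = 7 × 13 + 1, so there are 13 full weeks plus 1 extra day.
Each full week contributes one Monday: 13 so far.
The 1 extra day is Tue — none qualify.
Total: 13 + 0 = 13.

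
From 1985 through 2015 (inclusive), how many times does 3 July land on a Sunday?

Day of week of July 3 in each year:
1985: Wed, 1986: Thu, 1987: Fri, 1988: Sun ✓, 1989: Mon, 1990: Tue, 1991: Wed, 1992: Fri, 1993: Sat, 1994: Sun ✓, 1995: Mon, 1996: Wed, 1997: Thu, 1998: Fri, 1999: Sat, 2000: Mon, 2001: Tue, 2002: Wed, 2003: Thu, 2004: Sat, 2005: Sun ✓, 2006: Mon, 2007: Tue, 2008: Thu, 2009: Fri, 2010: Sat, 2011: Sun ✓, 2012: Tue, 2013: Wed, 2014: Thu, 2015: Fri
Sundays: 1988, 1994, 2005, 2011.

4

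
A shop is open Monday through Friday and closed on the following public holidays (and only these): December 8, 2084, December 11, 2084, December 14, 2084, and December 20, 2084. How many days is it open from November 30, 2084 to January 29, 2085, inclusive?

39

November 30, 2084 is a Thursday.
The range spans 61 days (inclusive of both endpoints).
61 = 7 × 8 + 5, so there are 8 full weeks plus 5 extra days.
Each full week contributes 5 weekdays (Mon–Fri): 8 × 5 = 40.
The 5 extra days are Thursday, Friday, Saturday, Sunday, Monday — 3 of them qualify.
Total: 40 + 3 = 43.
Holidays: December 8, 2084 (Fri); December 11, 2084 (Mon); December 14, 2084 (Thu); December 20, 2084 (Wed).
All 4 holidays fall on weekdays, so subtract 4.
Business days: 43 − 4 = 39.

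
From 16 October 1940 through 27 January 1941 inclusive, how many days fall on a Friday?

15

16 October 1940 is a Wednesday.
That's 104 days from start to end, counting both.
104 = 7 × 14 + 6, so there are 14 full weeks plus 6 extra days.
Each full week contributes one Friday: 14 so far.
The 6 extra days are Wed, Thu, Fri, Sat, Sun, Mon — 1 of them qualifies.
Total: 14 + 1 = 15.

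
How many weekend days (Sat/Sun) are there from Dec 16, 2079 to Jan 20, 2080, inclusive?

Dec 16, 2079 is a Saturday.
The range spans 36 days (inclusive of both endpoints).
36 = 7 × 5 + 1, so there are 5 full weeks plus 1 extra day.
Each full week contributes 2 weekend days (Sat, Sun): 5 × 2 = 10.
The 1 extra day is Sat — 1 of them qualifies.
Total: 10 + 1 = 11.

11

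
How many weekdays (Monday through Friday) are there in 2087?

Jan 1, 2087 is a Wednesday.
From Jan 1, 2087 to Dec 31, 2087 is 365 days inclusive.
365 = 7 × 52 + 1, so there are 52 full weeks plus 1 extra day.
Each full week contributes 5 weekdays (Mon–Fri): 52 × 5 = 260.
The 1 extra day is Wednesday — 1 of them qualifies.
Total: 260 + 1 = 261.

261 weekdays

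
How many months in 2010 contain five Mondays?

A month has five Mondays exactly when Monday falls within its first (length − 28) days.
Jan: 31 days, starts Fri → 5 of Fri, Sat, Sun
Feb: 28 days, starts Mon → 5 of (none)
Mar: 31 days, starts Mon → 5 of Mon, Tue, Wed ✓
Apr: 30 days, starts Thu → 5 of Thu, Fri
May: 31 days, starts Sat → 5 of Sat, Sun, Mon ✓
Jun: 30 days, starts Tue → 5 of Tue, Wed
Jul: 31 days, starts Thu → 5 of Thu, Fri, Sat
Aug: 31 days, starts Sun → 5 of Sun, Mon, Tue ✓
Sep: 30 days, starts Wed → 5 of Wed, Thu
Oct: 31 days, starts Fri → 5 of Fri, Sat, Sun
Nov: 30 days, starts Mon → 5 of Mon, Tue ✓
Dec: 31 days, starts Wed → 5 of Wed, Thu, Fri
Months with five Mondays: Mar, May, Aug, Nov.

4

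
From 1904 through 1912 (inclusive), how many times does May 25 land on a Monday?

Day of week of May 25 in each year:
1904: Wed, 1905: Thu, 1906: Fri, 1907: Sat, 1908: Mon ✓, 1909: Tue, 1910: Wed, 1911: Thu, 1912: Sat
Mondays: 1908.

1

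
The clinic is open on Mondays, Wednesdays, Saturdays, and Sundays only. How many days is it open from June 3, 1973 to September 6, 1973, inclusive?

June 3, 1973 is a Sunday.
The range spans 96 days (inclusive of both endpoints).
96 = 7 × 13 + 5, so there are 13 full weeks plus 5 extra days.
Each full week contributes 4 days from the set (Mon, Wed, Sat, Sun): 13 × 4 = 52.
The 5 extra days are Sunday, Monday, Tuesday, Wednesday, Thursday — 3 of them qualify.
Total: 52 + 3 = 55.

55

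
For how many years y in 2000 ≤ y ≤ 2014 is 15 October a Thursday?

Day of week of October 15 in each year:
2000: Sun, 2001: Mon, 2002: Tue, 2003: Wed, 2004: Fri, 2005: Sat, 2006: Sun, 2007: Mon, 2008: Wed, 2009: Thu ✓, 2010: Fri, 2011: Sat, 2012: Mon, 2013: Tue, 2014: Wed
Thursdays: 2009.

1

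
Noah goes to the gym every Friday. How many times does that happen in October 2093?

5

October 1, 2093 is a Thursday.
That's 31 days from start to end, counting both.
31 = 7 × 4 + 3, so there are 4 full weeks plus 3 extra days.
Each full week contributes one Friday: 4 so far.
The 3 extra days are Thu, Fri, Sat — 1 of them qualifies.
Total: 4 + 1 = 5.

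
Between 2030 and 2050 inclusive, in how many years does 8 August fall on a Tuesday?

Day of week of August 8 in each year:
2030: Thu, 2031: Fri, 2032: Sun, 2033: Mon, 2034: Tue ✓, 2035: Wed, 2036: Fri, 2037: Sat, 2038: Sun, 2039: Mon, 2040: Wed, 2041: Thu, 2042: Fri, 2043: Sat, 2044: Mon, 2045: Tue ✓, 2046: Wed, 2047: Thu, 2048: Sat, 2049: Sun, 2050: Mon
Tuesdays: 2034, 2045.

2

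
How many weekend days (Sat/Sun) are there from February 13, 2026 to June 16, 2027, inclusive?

February 13, 2026 is a Friday.
From February 13, 2026 to June 16, 2027 is 489 days inclusive.
489 = 7 × 69 + 6, so there are 69 full weeks plus 6 extra days.
Each full week contributes 2 weekend days (Sat, Sun): 69 × 2 = 138.
The 6 extra days are Fri, Sat, Sun, Mon, Tue, Wed — 2 of them qualify.
Total: 138 + 2 = 140.

140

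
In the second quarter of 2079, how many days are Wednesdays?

1 April 2079 is a Saturday.
The range spans 91 days (inclusive of both endpoints).
91 = 7 × 13, so the span is exactly 13 full weeks.
Each full week contributes one Wednesday: 13 so far.
Total: 13.

13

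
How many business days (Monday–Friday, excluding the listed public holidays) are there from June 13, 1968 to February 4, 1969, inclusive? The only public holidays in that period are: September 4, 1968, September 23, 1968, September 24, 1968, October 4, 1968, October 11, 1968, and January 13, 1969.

163

June 13, 1968 is a Thursday.
From June 13, 1968 to February 4, 1969 is 237 days inclusive.
237 = 7 × 33 + 6, so there are 33 full weeks plus 6 extra days.
Each full week contributes 5 weekdays (Mon–Fri): 33 × 5 = 165.
The 6 extra days are Thu, Fri, Sat, Sun, Mon, Tue — 4 of them qualify.
Total: 165 + 4 = 169.
Holidays: September 4, 1968 (Wed); September 23, 1968 (Mon); September 24, 1968 (Tue); October 4, 1968 (Fri); October 11, 1968 (Fri); January 13, 1969 (Mon).
All 6 holidays fall on weekdays, so subtract 6.
Business days: 169 − 6 = 163.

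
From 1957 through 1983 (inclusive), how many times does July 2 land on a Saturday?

Day of week of July 2 in each year:
1957: Tue, 1958: Wed, 1959: Thu, 1960: Sat ✓, 1961: Sun, 1962: Mon, 1963: Tue, 1964: Thu, 1965: Fri, 1966: Sat ✓, 1967: Sun, 1968: Tue, 1969: Wed, 1970: Thu, 1971: Fri, 1972: Sun, 1973: Mon, 1974: Tue, 1975: Wed, 1976: Fri, 1977: Sat ✓, 1978: Sun, 1979: Mon, 1980: Wed, 1981: Thu, 1982: Fri, 1983: Sat ✓
Saturdays: 1960, 1966, 1977, 1983.

4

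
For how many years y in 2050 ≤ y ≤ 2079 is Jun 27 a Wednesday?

Day of week of June 27 in each year:
2050: Mon, 2051: Tue, 2052: Thu, 2053: Fri, 2054: Sat, 2055: Sun, 2056: Tue, 2057: Wed ✓, 2058: Thu, 2059: Fri, 2060: Sun, 2061: Mon, 2062: Tue, 2063: Wed ✓, 2064: Fri, 2065: Sat, 2066: Sun, 2067: Mon, 2068: Wed ✓, 2069: Thu, 2070: Fri, 2071: Sat, 2072: Mon, 2073: Tue, 2074: Wed ✓, 2075: Thu, 2076: Sat, 2077: Sun, 2078: Mon, 2079: Tue
Wednesdays: 2057, 2063, 2068, 2074.

4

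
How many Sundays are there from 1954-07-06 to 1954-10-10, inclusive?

14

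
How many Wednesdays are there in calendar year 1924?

53

1 January 1924 is a Tuesday.
That's 366 days from start to end, counting both.
366 = 7 × 52 + 2, so there are 52 full weeks plus 2 extra days.
Each full week contributes one Wednesday: 52 so far.
The 2 extra days are Tuesday, Wednesday — 1 of them qualifies.
Total: 52 + 1 = 53.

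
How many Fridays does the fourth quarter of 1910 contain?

13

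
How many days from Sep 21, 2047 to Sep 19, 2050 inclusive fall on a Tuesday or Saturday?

313

Sep 21, 2047 is a Saturday.
From Sep 21, 2047 to Sep 19, 2050 is 1095 days inclusive.
1095 = 7 × 156 + 3, so there are 156 full weeks plus 3 extra days.
Each full week contributes 2 days from the set (Tue, Sat): 156 × 2 = 312.
The 3 extra days are Sat, Sun, Mon — 1 of them qualifies.
Total: 312 + 1 = 313.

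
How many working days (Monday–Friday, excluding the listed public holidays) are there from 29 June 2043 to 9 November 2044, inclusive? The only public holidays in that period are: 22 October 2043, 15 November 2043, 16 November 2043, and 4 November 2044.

355

29 June 2043 is a Monday.
That's 500 days from start to end, counting both.
500 = 7 × 71 + 3, so there are 71 full weeks plus 3 extra days.
Each full week contributes 5 weekdays (Mon–Fri): 71 × 5 = 355.
The 3 extra days are Mon, Tue, Wed — 3 of them qualify.
Total: 355 + 3 = 358.
Holidays: 22 October 2043 (Thu); 15 November 2043 (Sun); 16 November 2043 (Mon); 4 November 2044 (Fri).
3 of the 4 holidays fall on weekdays; the rest are weekends and were already excluded.
Business days: 358 − 3 = 355.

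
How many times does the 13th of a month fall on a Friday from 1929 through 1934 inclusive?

11

Friday-the-13ths by year:
1929: Sep, Dec
1930: Jun
1931: Feb, Mar, Nov
1932: May
1933: Jan, Oct
1934: Apr, Jul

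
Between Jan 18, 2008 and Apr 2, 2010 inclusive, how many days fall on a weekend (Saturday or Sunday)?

Jan 18, 2008 is a Friday.
That's 806 days from start to end, counting both.
806 = 7 × 115 + 1, so there are 115 full weeks plus 1 extra day.
Each full week contributes 2 weekend days (Sat, Sun): 115 × 2 = 230.
The 1 extra day is Fri — none qualify.
Total: 230 + 0 = 230.

230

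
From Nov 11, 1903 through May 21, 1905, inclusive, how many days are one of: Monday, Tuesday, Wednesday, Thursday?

Nov 11, 1903 is a Wednesday.
That's 558 days from start to end, counting both.
558 = 7 × 79 + 5, so there are 79 full weeks plus 5 extra days.
Each full week contributes 4 days from the set (Mon, Tue, Wed, Thu): 79 × 4 = 316.
The 5 extra days are Wednesday, Thursday, Friday, Saturday, Sunday — 2 of them qualify.
Total: 316 + 2 = 318.

318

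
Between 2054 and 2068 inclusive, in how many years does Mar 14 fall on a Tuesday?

2

Day of week of March 14 in each year:
2054: Sat, 2055: Sun, 2056: Tue ✓, 2057: Wed, 2058: Thu, 2059: Fri, 2060: Sun, 2061: Mon, 2062: Tue ✓, 2063: Wed, 2064: Fri, 2065: Sat, 2066: Sun, 2067: Mon, 2068: Wed
Tuesdays: 2056, 2062.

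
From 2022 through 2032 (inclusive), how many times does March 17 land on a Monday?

Day of week of March 17 in each year:
2022: Thu, 2023: Fri, 2024: Sun, 2025: Mon ✓, 2026: Tue, 2027: Wed, 2028: Fri, 2029: Sat, 2030: Sun, 2031: Mon ✓, 2032: Wed
Mondays: 2025, 2031.

2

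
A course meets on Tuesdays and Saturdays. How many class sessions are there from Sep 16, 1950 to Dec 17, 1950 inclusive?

Sep 16, 1950 is a Saturday.
That's 93 days from start to end, counting both.
93 = 7 × 13 + 2, so there are 13 full weeks plus 2 extra days.
Each full week contributes 2 days from the set (Tue, Sat): 13 × 2 = 26.
The 2 extra days are Saturday, Sunday — 1 of them qualifies.
Total: 26 + 1 = 27.

27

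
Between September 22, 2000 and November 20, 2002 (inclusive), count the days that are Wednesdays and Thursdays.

September 22, 2000 is a Friday.
That's 790 days from start to end, counting both.
790 = 7 × 112 + 6, so there are 112 full weeks plus 6 extra days.
Each full week contributes 2 days from the set (Wed, Thu): 112 × 2 = 224.
The 6 extra days are Fri, Sat, Sun, Mon, Tue, Wed — 1 of them qualifies.
Total: 224 + 1 = 225.

225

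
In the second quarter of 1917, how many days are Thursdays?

13

1917-04-01 is a Sunday.
That's 91 days from start to end, counting both.
91 = 7 × 13, so the span is exactly 13 full weeks.
Each full week contributes one Thursday: 13 so far.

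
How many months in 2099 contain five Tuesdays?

A month has five Tuesdays exactly when Tuesday falls within its first (length − 28) days.
Jan: 31 days, starts Thu → 5 of Thu, Fri, Sat
Feb: 28 days, starts Sun → 5 of (none)
Mar: 31 days, starts Sun → 5 of Sun, Mon, Tue ✓
Apr: 30 days, starts Wed → 5 of Wed, Thu
May: 31 days, starts Fri → 5 of Fri, Sat, Sun
Jun: 30 days, starts Mon → 5 of Mon, Tue ✓
Jul: 31 days, starts Wed → 5 of Wed, Thu, Fri
Aug: 31 days, starts Sat → 5 of Sat, Sun, Mon
Sep: 30 days, starts Tue → 5 of Tue, Wed ✓
Oct: 31 days, starts Thu → 5 of Thu, Fri, Sat
Nov: 30 days, starts Sun → 5 of Sun, Mon
Dec: 31 days, starts Tue → 5 of Tue, Wed, Thu ✓
Months with five Tuesdays: Mar, Jun, Sep, Dec.

4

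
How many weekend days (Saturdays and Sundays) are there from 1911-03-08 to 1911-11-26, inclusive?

76

1911-03-08 is a Wednesday.
The range spans 264 days (inclusive of both endpoints).
264 = 7 × 37 + 5, so there are 37 full weeks plus 5 extra days.
Each full week contributes 2 weekend days (Sat, Sun): 37 × 2 = 74.
The 5 extra days are Wednesday, Thursday, Friday, Saturday, Sunday — 2 of them qualify.
Total: 74 + 2 = 76.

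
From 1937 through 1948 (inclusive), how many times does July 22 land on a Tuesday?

Day of week of July 22 in each year:
1937: Thu, 1938: Fri, 1939: Sat, 1940: Mon, 1941: Tue ✓, 1942: Wed, 1943: Thu, 1944: Sat, 1945: Sun, 1946: Mon, 1947: Tue ✓, 1948: Thu
Tuesdays: 1941, 1947.

2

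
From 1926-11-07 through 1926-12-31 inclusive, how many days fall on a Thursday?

8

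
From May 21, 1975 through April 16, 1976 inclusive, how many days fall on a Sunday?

May 21, 1975 is a Wednesday.
That's 332 days from start to end, counting both.
332 = 7 × 47 + 3, so there are 47 full weeks plus 3 extra days.
Each full week contributes one Sunday: 47 so far.
The 3 extra days are Wednesday, Thursday, Friday — none qualify.
Total: 47 + 0 = 47.

47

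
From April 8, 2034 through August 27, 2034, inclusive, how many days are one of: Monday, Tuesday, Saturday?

61

April 8, 2034 is a Saturday.
From April 8, 2034 to August 27, 2034 is 142 days inclusive.
142 = 7 × 20 + 2, so there are 20 full weeks plus 2 extra days.
Each full week contributes 3 days from the set (Mon, Tue, Sat): 20 × 3 = 60.
The 2 extra days are Sat, Sun — 1 of them qualifies.
Total: 60 + 1 = 61.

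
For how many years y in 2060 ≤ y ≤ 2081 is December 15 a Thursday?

Day of week of December 15 in each year:
2060: Wed, 2061: Thu ✓, 2062: Fri, 2063: Sat, 2064: Mon, 2065: Tue, 2066: Wed, 2067: Thu ✓, 2068: Sat, 2069: Sun, 2070: Mon, 2071: Tue, 2072: Thu ✓, 2073: Fri, 2074: Sat, 2075: Sun, 2076: Tue, 2077: Wed, 2078: Thu ✓, 2079: Fri, 2080: Sun, 2081: Mon
Thursdays: 2061, 2067, 2072, 2078.

4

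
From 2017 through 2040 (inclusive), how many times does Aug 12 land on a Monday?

3

Day of week of August 12 in each year:
2017: Sat, 2018: Sun, 2019: Mon ✓, 2020: Wed, 2021: Thu, 2022: Fri, 2023: Sat, 2024: Mon ✓, 2025: Tue, 2026: Wed, 2027: Thu, 2028: Sat, 2029: Sun, 2030: Mon ✓, 2031: Tue, 2032: Thu, 2033: Fri, 2034: Sat, 2035: Sun, 2036: Tue, 2037: Wed, 2038: Thu, 2039: Fri, 2040: Sun
Mondays: 2019, 2024, 2030.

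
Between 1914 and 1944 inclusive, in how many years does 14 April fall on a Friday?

5

Day of week of April 14 in each year:
1914: Tue, 1915: Wed, 1916: Fri ✓, 1917: Sat, 1918: Sun, 1919: Mon, 1920: Wed, 1921: Thu, 1922: Fri ✓, 1923: Sat, 1924: Mon, 1925: Tue, 1926: Wed, 1927: Thu, 1928: Sat, 1929: Sun, 1930: Mon, 1931: Tue, 1932: Thu, 1933: Fri ✓, 1934: Sat, 1935: Sun, 1936: Tue, 1937: Wed, 1938: Thu, 1939: Fri ✓, 1940: Sun, 1941: Mon, 1942: Tue, 1943: Wed, 1944: Fri ✓
Fridays: 1916, 1922, 1933, 1939, 1944.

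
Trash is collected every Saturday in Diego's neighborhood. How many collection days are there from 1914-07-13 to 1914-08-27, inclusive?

1914-07-13 is a Monday.
That's 46 days from start to end, counting both.
46 = 7 × 6 + 4, so there are 6 full weeks plus 4 extra days.
Each full week contributes one Saturday: 6 so far.
The 4 extra days are Mon, Tue, Wed, Thu — none qualify.
Total: 6 + 0 = 6.

6 Saturdays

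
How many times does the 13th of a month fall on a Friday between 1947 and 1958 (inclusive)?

20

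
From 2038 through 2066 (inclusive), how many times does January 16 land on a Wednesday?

Day of week of January 16 in each year:
2038: Sat, 2039: Sun, 2040: Mon, 2041: Wed ✓, 2042: Thu, 2043: Fri, 2044: Sat, 2045: Mon, 2046: Tue, 2047: Wed ✓, 2048: Thu, 2049: Sat, 2050: Sun, 2051: Mon, 2052: Tue, 2053: Thu, 2054: Fri, 2055: Sat, 2056: Sun, 2057: Tue, 2058: Wed ✓, 2059: Thu, 2060: Fri, 2061: Sun, 2062: Mon, 2063: Tue, 2064: Wed ✓, 2065: Fri, 2066: Sat
Wednesdays: 2041, 2047, 2058, 2064.

4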